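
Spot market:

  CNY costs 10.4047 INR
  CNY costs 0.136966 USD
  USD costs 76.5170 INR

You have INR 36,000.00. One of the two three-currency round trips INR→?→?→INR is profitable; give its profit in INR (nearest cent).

Profit: INR 261.32

Profitable loop is INR → CNY → USD → INR:
INR 36,000.00 ÷ 10.4047 = CNY 3,459.97
CNY 3,459.97 × 0.136966 = USD 473.90
USD 473.90 × 76.5170 = INR 36,261.32
Profit = INR 36,261.32 − INR 36,000.00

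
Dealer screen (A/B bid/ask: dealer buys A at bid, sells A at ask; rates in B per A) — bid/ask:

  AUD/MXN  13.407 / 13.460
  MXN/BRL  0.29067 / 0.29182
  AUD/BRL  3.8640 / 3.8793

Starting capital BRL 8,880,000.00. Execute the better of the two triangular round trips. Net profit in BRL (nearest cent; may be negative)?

Net profit: BRL 40,545.64

Best loop BRL → AUD → MXN → BRL:
BRL 8,880,000.00 ÷ 3.8793 (buy AUD at ask) = AUD 2,289,072.77
AUD 2,289,072.77 × 13.407 (sell AUD at bid) = MXN 30,689,598.64
MXN 30,689,598.64 × 0.29067 (sell MXN at bid) = BRL 8,920,545.64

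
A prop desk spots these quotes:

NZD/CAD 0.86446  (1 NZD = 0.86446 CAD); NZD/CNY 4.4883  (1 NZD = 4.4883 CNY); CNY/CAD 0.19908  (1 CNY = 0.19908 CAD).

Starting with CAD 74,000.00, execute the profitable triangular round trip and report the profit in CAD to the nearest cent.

Profit: CAD 2,488.53

Profitable loop is CAD → NZD → CNY → CAD:
CAD 74,000.00 ÷ 0.86446 = NZD 85,602.57
NZD 85,602.57 × 4.4883 = CNY 384,210.03
CNY 384,210.03 × 0.19908 = CAD 76,488.53
Profit = CAD 76,488.53 − CAD 74,000.00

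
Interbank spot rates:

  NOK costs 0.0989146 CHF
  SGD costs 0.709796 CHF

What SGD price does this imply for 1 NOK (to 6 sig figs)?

1 NOK × 0.0989146 = 0.0989146 CHF
0.0989146 CHF ÷ 0.709796 = 0.139356 SGD

NOK/SGD = 0.139356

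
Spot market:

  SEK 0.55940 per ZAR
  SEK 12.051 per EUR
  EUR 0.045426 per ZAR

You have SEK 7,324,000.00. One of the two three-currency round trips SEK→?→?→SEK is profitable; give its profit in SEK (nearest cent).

Profit: SEK 160,162.60

Profitable loop is SEK → EUR → ZAR → SEK:
SEK 7,324,000.00 ÷ 12.051 = EUR 607,750.39
EUR 607,750.39 ÷ 0.045426 = ZAR 13,378,910.63
ZAR 13,378,910.63 × 0.55940 = SEK 7,484,162.60
Profit = SEK 7,484,162.60 − SEK 7,324,000.00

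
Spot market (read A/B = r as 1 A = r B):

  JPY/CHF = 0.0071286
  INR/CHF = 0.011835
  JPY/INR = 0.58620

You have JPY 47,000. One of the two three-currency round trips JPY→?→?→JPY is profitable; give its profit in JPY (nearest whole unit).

Profitable loop is JPY → CHF → INR → JPY:
JPY 47,000 × 0.0071286 = CHF 335.04
CHF 335.04 ÷ 0.011835 = INR 28,309.61
INR 28,309.61 ÷ 0.58620 = JPY 48,293
Profit = JPY 48,293 − JPY 47,000

Profit: JPY 1,293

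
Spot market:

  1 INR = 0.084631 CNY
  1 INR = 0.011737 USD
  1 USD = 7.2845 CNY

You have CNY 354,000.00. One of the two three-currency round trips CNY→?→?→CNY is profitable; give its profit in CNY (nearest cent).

Profit: CNY 3,627.28

Profitable loop is CNY → INR → USD → CNY:
CNY 354,000.00 ÷ 0.084631 = INR 4,182,864.44
INR 4,182,864.44 × 0.011737 = USD 49,094.28
USD 49,094.28 × 7.2845 = CNY 357,627.28
Profit = CNY 357,627.28 − CNY 354,000.00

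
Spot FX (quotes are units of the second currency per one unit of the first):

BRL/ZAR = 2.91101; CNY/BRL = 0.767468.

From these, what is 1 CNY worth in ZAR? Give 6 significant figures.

1 CNY × 0.767468 = 0.767468 BRL
0.767468 BRL × 2.91101 = 2.23411 ZAR

CNY/ZAR = 2.23411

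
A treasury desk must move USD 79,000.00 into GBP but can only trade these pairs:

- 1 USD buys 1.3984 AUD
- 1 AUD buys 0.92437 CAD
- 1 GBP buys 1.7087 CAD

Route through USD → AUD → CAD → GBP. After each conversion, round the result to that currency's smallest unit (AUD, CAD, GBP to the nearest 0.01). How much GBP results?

GBP 59,763.84

USD 79,000.00 × 1.3984 = AUD 110,473.60
AUD 110,473.60 × 0.92437 = CAD 102,118.48
CAD 102,118.48 ÷ 1.7087 = GBP 59,763.84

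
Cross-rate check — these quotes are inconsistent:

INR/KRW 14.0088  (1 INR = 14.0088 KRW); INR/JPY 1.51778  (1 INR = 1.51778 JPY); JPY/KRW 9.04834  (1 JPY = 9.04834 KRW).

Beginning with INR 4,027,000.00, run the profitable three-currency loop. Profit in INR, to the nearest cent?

Profitable loop is INR → KRW → JPY → INR:
INR 4,027,000.00 × 14.0088 = KRW 56,413,438
KRW 56,413,438 ÷ 9.04834 = JPY 6,234,673
JPY 6,234,673 ÷ 1.51778 = INR 4,107,757.79
Profit = INR 4,107,757.79 − INR 4,027,000.00

Profit: INR 80,757.79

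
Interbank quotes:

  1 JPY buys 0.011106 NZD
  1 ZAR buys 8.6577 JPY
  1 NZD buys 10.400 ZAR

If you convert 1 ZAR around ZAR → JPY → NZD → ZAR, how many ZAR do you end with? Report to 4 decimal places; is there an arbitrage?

1.0000 (no arbitrage)

Around ZAR → JPY → NZD → ZAR: 1 × 8.6577 × 0.011106 × 10.400 = 0.999985
Product ≈ 1 (deviation 0.001%, within rounding noise).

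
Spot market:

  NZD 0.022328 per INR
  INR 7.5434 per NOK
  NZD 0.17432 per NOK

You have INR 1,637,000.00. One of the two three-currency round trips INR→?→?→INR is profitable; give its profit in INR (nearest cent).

Profit: INR 57,255.62

Profitable loop is INR → NOK → NZD → INR:
INR 1,637,000.00 ÷ 7.5434 = NOK 217,010.90
NOK 217,010.90 × 0.17432 = NZD 37,829.34
NZD 37,829.34 ÷ 0.022328 = INR 1,694,255.62
Profit = INR 1,694,255.62 − INR 1,637,000.00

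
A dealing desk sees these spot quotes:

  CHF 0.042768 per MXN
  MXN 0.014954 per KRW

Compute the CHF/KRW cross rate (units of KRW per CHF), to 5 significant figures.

CHF/KRW = 1563.6

1 CHF ÷ 0.042768 = 23.382 MXN
23.382 MXN ÷ 0.014954 = 1563.59 KRW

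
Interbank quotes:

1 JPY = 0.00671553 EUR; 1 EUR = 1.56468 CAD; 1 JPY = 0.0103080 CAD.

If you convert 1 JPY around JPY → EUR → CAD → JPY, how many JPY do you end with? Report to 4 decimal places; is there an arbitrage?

Around JPY → EUR → CAD → JPY: 1 × 0.00671553 × 1.56468 ÷ 0.0103080 = 1.019369
Product > 1; profitable direction is JPY → EUR → CAD → JPY.

1.0194 (arbitrage exists)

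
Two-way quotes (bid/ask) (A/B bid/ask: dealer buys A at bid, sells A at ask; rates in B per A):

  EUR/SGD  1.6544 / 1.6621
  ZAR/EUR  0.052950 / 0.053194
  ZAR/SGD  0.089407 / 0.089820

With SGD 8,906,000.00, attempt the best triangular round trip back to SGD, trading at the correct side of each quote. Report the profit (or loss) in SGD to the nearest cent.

Best loop SGD → EUR → ZAR → SGD:
SGD 8,906,000.00 ÷ 1.6621 (buy EUR at ask) = EUR 5,358,281.69
EUR 5,358,281.69 ÷ 0.053194 (buy ZAR at ask) = ZAR 100,730,941.31
ZAR 100,730,941.31 × 0.089407 (sell ZAR at bid) = SGD 9,006,051.27

Net profit: SGD 100,051.27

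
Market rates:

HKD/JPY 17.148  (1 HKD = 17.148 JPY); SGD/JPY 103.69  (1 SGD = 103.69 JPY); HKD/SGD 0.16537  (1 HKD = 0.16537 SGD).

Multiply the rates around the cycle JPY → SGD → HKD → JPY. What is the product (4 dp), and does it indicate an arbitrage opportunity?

Around JPY → SGD → HKD → JPY: 1 ÷ 103.69 ÷ 0.16537 × 17.148 = 1.000046
Product ≈ 1 (deviation 0.005%, within rounding noise).

1.0000 (no arbitrage)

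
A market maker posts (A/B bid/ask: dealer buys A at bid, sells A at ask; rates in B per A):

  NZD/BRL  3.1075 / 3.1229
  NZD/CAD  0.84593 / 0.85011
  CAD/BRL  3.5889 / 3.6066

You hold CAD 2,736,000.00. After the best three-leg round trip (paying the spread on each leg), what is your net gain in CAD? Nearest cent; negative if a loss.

Best loop CAD → NZD → BRL → CAD:
CAD 2,736,000.00 ÷ 0.85011 (buy NZD at ask) = NZD 3,218,407.03
NZD 3,218,407.03 × 3.1075 (sell NZD at bid) = BRL 10,001,199.84
BRL 10,001,199.84 ÷ 3.6066 (buy CAD at ask) = CAD 2,773,027.18

Net profit: CAD 37,027.18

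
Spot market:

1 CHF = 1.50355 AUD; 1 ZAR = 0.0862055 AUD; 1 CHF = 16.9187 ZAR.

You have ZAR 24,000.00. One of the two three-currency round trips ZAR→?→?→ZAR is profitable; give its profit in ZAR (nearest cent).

Profitable loop is ZAR → CHF → AUD → ZAR:
ZAR 24,000.00 ÷ 16.9187 = CHF 1,418.55
CHF 1,418.55 × 1.50355 = AUD 2,132.86
AUD 2,132.86 ÷ 0.0862055 = ZAR 24,741.56
Profit = ZAR 24,741.56 − ZAR 24,000.00

Profit: ZAR 741.56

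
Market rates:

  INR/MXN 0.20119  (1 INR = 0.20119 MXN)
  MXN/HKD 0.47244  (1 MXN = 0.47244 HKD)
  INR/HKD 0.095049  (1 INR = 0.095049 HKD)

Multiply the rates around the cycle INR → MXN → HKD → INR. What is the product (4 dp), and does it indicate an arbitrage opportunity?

Around INR → MXN → HKD → INR: 1 × 0.20119 × 0.47244 ÷ 0.095049 = 1.000013
Product ≈ 1 (deviation 0.001%, within rounding noise).

1.0000 (no arbitrage)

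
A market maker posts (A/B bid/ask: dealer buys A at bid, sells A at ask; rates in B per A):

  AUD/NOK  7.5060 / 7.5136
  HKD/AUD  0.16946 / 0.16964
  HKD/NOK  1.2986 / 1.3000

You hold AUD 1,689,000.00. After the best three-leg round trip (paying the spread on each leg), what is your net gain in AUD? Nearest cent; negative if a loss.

Best loop AUD → HKD → NOK → AUD:
AUD 1,689,000.00 ÷ 0.16964 (buy HKD at ask) = HKD 9,956,378.21
HKD 9,956,378.21 × 1.2986 (sell HKD at bid) = NOK 12,929,352.75
NOK 12,929,352.75 ÷ 7.5136 (buy AUD at ask) = AUD 1,720,793.33

Net profit: AUD 31,793.33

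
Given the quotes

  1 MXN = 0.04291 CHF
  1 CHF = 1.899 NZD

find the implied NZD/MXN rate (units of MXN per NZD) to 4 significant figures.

1 NZD ÷ 1.899 = 0.526593 CHF
0.526593 CHF ÷ 0.04291 = 12.272 MXN

NZD/MXN = 12.27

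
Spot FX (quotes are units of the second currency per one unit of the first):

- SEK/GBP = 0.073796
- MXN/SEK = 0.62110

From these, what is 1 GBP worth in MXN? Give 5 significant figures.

1 GBP ÷ 0.073796 = 13.5509 SEK
13.5509 SEK ÷ 0.62110 = 21.8175 MXN

GBP/MXN = 21.818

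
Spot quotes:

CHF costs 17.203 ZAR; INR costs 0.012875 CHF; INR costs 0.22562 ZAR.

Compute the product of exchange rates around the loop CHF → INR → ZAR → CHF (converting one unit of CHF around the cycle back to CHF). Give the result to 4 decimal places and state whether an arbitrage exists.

1.0187 (arbitrage exists)

Around CHF → INR → ZAR → CHF: 1 ÷ 0.012875 × 0.22562 ÷ 17.203 = 1.018653
Product > 1; profitable direction is CHF → INR → ZAR → CHF.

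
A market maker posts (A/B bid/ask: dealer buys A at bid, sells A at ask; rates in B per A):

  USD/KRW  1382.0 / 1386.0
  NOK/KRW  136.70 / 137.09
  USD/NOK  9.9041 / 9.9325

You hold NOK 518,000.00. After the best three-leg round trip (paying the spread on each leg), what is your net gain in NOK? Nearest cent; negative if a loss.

Best loop NOK → USD → KRW → NOK:
NOK 518,000.00 ÷ 9.9325 (buy USD at ask) = USD 52,152.03
USD 52,152.03 × 1382.0 (sell USD at bid) = KRW 72,074,100
KRW 72,074,100 ÷ 137.09 (buy NOK at ask) = NOK 525,742.94

Net profit: NOK 7,742.94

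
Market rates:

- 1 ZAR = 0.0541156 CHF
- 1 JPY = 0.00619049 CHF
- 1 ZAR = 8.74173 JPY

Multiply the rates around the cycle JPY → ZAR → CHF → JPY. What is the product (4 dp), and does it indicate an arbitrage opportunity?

Around JPY → ZAR → CHF → JPY: 1 ÷ 8.74173 × 0.0541156 ÷ 0.00619049 = 1.000000
Product ≈ 1 (deviation 0.000%, within rounding noise).

1.0000 (no arbitrage)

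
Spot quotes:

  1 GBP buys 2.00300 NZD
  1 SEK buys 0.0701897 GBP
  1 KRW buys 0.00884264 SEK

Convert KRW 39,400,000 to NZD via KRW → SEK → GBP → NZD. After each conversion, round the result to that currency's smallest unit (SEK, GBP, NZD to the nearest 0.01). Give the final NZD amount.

NZD 48,981.54

KRW 39,400,000 × 0.00884264 = SEK 348,400.02
SEK 348,400.02 × 0.0701897 = GBP 24,454.09
GBP 24,454.09 × 2.00300 = NZD 48,981.54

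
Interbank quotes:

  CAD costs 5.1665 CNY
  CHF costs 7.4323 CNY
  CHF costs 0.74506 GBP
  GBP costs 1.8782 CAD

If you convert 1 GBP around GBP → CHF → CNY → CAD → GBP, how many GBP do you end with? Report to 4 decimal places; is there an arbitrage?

Around GBP → CHF → CNY → CAD → GBP: 1 ÷ 0.74506 × 7.4323 ÷ 5.1665 ÷ 1.8782 = 1.028001
Product > 1; profitable direction is GBP → CHF → CNY → CAD → GBP.

1.0280 (arbitrage exists)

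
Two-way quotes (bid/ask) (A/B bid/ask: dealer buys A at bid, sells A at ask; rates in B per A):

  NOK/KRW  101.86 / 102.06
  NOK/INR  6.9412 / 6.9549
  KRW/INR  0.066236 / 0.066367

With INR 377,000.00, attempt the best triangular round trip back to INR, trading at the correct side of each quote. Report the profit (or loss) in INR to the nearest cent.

Net profit: INR 9,338.65

Best loop INR → KRW → NOK → INR:
INR 377,000.00 ÷ 0.066367 (buy KRW at ask) = KRW 5,680,534
KRW 5,680,534 ÷ 102.06 (buy NOK at ask) = NOK 55,658.77
NOK 55,658.77 × 6.9412 (sell NOK at bid) = INR 386,338.65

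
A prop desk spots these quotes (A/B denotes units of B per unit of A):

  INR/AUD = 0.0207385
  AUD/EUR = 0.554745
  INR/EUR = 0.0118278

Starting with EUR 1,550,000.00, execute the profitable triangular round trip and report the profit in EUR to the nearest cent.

Profit: EUR 43,547.20

Profitable loop is EUR → AUD → INR → EUR:
EUR 1,550,000.00 ÷ 0.554745 = AUD 2,794,076.56
AUD 2,794,076.56 ÷ 0.0207385 = INR 134,728,961.00
INR 134,728,961.00 × 0.0118278 = EUR 1,593,547.20
Profit = EUR 1,593,547.20 − EUR 1,550,000.00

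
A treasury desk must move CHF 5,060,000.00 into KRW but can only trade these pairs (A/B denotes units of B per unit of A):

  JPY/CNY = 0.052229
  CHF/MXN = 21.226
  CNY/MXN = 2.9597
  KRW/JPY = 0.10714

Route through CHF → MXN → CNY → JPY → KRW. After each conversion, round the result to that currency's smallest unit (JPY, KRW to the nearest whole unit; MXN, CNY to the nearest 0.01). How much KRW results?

CHF 5,060,000.00 × 21.226 = MXN 107,403,560.00
MXN 107,403,560.00 ÷ 2.9597 = CNY 36,288,664.39
CNY 36,288,664.39 ÷ 0.052229 = JPY 694,799,142
JPY 694,799,142 ÷ 0.10714 = KRW 6,484,964,924

KRW 6,484,964,924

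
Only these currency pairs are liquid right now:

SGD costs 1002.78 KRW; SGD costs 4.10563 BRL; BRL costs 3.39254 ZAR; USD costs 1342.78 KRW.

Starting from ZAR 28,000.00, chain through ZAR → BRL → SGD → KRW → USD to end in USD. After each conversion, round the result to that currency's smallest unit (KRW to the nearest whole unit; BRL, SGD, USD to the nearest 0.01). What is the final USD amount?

ZAR 28,000.00 ÷ 3.39254 = BRL 8,253.40
BRL 8,253.40 ÷ 4.10563 = SGD 2,010.26
SGD 2,010.26 × 1002.78 = KRW 2,015,849
KRW 2,015,849 ÷ 1342.78 = USD 1,501.25

USD 1,501.25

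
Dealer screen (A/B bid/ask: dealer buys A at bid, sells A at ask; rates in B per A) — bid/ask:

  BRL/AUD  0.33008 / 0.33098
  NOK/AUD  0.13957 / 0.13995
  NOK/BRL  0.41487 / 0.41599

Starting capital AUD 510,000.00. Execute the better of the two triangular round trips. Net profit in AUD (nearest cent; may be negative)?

Best loop AUD → BRL → NOK → AUD:
AUD 510,000.00 ÷ 0.33098 (buy BRL at ask) = BRL 1,540,878.60
BRL 1,540,878.60 ÷ 0.41599 (buy NOK at ask) = NOK 3,704,124.14
NOK 3,704,124.14 × 0.13957 (sell NOK at bid) = AUD 516,984.61

Net profit: AUD 6,984.61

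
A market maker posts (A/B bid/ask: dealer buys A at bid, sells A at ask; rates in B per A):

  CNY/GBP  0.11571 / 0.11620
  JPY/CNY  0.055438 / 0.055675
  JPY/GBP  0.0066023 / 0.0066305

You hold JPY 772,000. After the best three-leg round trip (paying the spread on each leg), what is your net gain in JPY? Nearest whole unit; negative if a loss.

Best loop JPY → GBP → CNY → JPY:
JPY 772,000 × 0.0066023 (sell JPY at bid) = GBP 5,096.98
GBP 5,096.98 ÷ 0.11620 (buy CNY at ask) = CNY 43,863.82
CNY 43,863.82 ÷ 0.055675 (buy JPY at ask) = JPY 787,855

Net profit: JPY 15,855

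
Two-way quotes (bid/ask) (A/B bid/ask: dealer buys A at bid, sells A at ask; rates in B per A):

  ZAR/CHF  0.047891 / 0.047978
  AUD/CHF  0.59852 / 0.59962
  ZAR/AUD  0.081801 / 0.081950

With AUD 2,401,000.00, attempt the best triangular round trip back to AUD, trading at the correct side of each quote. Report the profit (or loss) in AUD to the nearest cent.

Best loop AUD → CHF → ZAR → AUD:
AUD 2,401,000.00 × 0.59852 (sell AUD at bid) = CHF 1,437,046.52
CHF 1,437,046.52 ÷ 0.047978 (buy ZAR at ask) = ZAR 29,952,197.26
ZAR 29,952,197.26 × 0.081801 (sell ZAR at bid) = AUD 2,450,119.69

Net profit: AUD 49,119.69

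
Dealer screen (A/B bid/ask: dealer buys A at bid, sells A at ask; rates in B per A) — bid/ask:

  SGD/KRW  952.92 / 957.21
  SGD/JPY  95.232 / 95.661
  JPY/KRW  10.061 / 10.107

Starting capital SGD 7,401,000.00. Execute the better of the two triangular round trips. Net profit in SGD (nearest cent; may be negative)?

Net profit: SGD 7,106.74

Best loop SGD → JPY → KRW → SGD:
SGD 7,401,000.00 × 95.232 (sell SGD at bid) = JPY 704,812,032
JPY 704,812,032 × 10.061 (sell JPY at bid) = KRW 7,091,113,854
KRW 7,091,113,854 ÷ 957.21 (buy SGD at ask) = SGD 7,408,106.74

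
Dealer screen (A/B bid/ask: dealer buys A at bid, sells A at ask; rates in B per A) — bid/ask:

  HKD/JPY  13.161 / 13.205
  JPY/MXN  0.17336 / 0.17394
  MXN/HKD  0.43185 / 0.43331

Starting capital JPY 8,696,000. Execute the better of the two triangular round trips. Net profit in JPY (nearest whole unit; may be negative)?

Net profit: JPY 41,415

Best loop JPY → HKD → MXN → JPY:
JPY 8,696,000 ÷ 13.205 (buy HKD at ask) = HKD 658,538.43
HKD 658,538.43 ÷ 0.43331 (buy MXN at ask) = MXN 1,519,785.91
MXN 1,519,785.91 ÷ 0.17394 (buy JPY at ask) = JPY 8,737,415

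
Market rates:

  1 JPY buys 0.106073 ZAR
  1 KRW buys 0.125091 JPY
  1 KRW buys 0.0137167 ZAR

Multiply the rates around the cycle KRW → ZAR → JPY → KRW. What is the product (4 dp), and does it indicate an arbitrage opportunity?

Around KRW → ZAR → JPY → KRW: 1 × 0.0137167 ÷ 0.106073 ÷ 0.125091 = 1.033758
Product > 1; profitable direction is KRW → ZAR → JPY → KRW.

1.0338 (arbitrage exists)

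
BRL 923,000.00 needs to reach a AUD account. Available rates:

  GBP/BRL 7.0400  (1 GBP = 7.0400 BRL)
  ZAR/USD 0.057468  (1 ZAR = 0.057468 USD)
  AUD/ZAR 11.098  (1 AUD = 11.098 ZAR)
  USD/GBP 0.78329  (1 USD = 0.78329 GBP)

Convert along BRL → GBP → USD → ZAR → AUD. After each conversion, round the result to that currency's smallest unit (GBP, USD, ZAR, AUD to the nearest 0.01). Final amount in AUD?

BRL 923,000.00 ÷ 7.0400 = GBP 131,107.95
GBP 131,107.95 ÷ 0.78329 = USD 167,381.11
USD 167,381.11 ÷ 0.057468 = ZAR 2,912,596.75
ZAR 2,912,596.75 ÷ 11.098 = AUD 262,443.39

AUD 262,443.39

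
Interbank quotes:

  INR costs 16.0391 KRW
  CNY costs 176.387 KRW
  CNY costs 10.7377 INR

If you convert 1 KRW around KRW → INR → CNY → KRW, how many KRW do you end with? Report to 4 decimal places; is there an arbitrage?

1.0242 (arbitrage exists)

Around KRW → INR → CNY → KRW: 1 ÷ 16.0391 ÷ 10.7377 × 176.387 = 1.024178
Product > 1; profitable direction is KRW → INR → CNY → KRW.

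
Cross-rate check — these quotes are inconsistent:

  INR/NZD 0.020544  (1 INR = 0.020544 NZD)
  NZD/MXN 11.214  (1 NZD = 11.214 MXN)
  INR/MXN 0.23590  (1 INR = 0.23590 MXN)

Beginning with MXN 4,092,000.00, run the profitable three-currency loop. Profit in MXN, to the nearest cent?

Profitable loop is MXN → NZD → INR → MXN:
MXN 4,092,000.00 ÷ 11.214 = NZD 364,901.02
NZD 364,901.02 ÷ 0.020544 = INR 17,761,926.43
INR 17,761,926.43 × 0.23590 = MXN 4,190,038.44
Profit = MXN 4,190,038.44 − MXN 4,092,000.00

Profit: MXN 98,038.44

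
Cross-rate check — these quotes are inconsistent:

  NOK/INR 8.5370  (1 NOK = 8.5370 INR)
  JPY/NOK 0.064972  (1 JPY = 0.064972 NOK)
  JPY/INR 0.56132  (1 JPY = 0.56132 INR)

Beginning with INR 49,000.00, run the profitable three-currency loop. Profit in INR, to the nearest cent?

Profitable loop is INR → NOK → JPY → INR:
INR 49,000.00 ÷ 8.5370 = NOK 5,739.72
NOK 5,739.72 ÷ 0.064972 = JPY 88,341
JPY 88,341 × 0.56132 = INR 49,587.83
Profit = INR 49,587.83 − INR 49,000.00

Profit: INR 587.83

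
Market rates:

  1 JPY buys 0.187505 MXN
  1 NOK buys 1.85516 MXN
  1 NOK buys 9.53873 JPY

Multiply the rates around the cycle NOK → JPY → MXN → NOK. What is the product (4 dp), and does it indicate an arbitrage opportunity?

Around NOK → JPY → MXN → NOK: 1 × 9.53873 × 0.187505 ÷ 1.85516 = 0.964100
Product < 1; profitable direction is NOK → MXN → JPY → NOK.

0.9641 (arbitrage exists)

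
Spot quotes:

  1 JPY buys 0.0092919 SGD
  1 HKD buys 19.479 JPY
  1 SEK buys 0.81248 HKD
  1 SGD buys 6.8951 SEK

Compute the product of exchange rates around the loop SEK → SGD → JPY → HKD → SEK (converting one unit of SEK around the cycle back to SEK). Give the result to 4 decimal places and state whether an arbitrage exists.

Around SEK → SGD → JPY → HKD → SEK: 1 ÷ 6.8951 ÷ 0.0092919 ÷ 19.479 ÷ 0.81248 = 0.986224
Product < 1; profitable direction is SEK → HKD → JPY → SGD → SEK.

0.9862 (arbitrage exists)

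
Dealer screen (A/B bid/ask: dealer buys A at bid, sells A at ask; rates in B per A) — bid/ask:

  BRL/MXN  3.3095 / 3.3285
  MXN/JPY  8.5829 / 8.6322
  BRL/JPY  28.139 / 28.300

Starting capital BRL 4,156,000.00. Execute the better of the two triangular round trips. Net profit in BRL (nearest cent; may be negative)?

Best loop BRL → MXN → JPY → BRL:
BRL 4,156,000.00 × 3.3095 (sell BRL at bid) = MXN 13,754,282.00
MXN 13,754,282.00 × 8.5829 (sell MXN at bid) = JPY 118,051,627
JPY 118,051,627 ÷ 28.300 (buy BRL at ask) = BRL 4,171,435.58

Net profit: BRL 15,435.58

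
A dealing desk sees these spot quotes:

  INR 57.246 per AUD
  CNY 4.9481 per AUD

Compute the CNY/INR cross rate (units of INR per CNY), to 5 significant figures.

CNY/INR = 11.569

1 CNY ÷ 4.9481 = 0.202098 AUD
0.202098 AUD × 57.246 = 11.5693 INR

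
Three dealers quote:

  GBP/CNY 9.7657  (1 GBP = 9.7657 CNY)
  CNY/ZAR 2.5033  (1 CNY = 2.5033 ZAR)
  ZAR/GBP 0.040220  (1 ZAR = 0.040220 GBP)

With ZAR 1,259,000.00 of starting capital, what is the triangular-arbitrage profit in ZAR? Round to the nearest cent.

Profitable loop is ZAR → CNY → GBP → ZAR:
ZAR 1,259,000.00 ÷ 2.5033 = CNY 502,936.12
CNY 502,936.12 ÷ 9.7657 = GBP 51,500.26
GBP 51,500.26 ÷ 0.040220 = ZAR 1,280,464.04
Profit = ZAR 1,280,464.04 − ZAR 1,259,000.00

Profit: ZAR 21,464.04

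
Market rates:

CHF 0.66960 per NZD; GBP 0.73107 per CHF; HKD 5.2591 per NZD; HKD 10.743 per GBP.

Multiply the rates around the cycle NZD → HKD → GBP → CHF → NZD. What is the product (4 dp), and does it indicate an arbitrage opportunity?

Around NZD → HKD → GBP → CHF → NZD: 1 × 5.2591 ÷ 10.743 ÷ 0.73107 ÷ 0.66960 = 1.000026
Product ≈ 1 (deviation 0.003%, within rounding noise).

1.0000 (no arbitrage)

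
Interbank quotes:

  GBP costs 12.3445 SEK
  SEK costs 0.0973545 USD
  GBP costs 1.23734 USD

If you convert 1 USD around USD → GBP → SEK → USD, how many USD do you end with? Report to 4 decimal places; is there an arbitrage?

0.9713 (arbitrage exists)

Around USD → GBP → SEK → USD: 1 ÷ 1.23734 × 12.3445 × 0.0973545 = 0.971271
Product < 1; profitable direction is USD → SEK → GBP → USD.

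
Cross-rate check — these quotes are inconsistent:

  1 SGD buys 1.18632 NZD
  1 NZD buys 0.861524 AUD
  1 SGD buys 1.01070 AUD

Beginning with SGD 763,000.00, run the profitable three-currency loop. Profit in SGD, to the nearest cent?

Profit: SGD 8,563.20

Profitable loop is SGD → NZD → AUD → SGD:
SGD 763,000.00 × 1.18632 = NZD 905,162.16
NZD 905,162.16 × 0.861524 = AUD 779,818.92
AUD 779,818.92 ÷ 1.01070 = SGD 771,563.20
Profit = SGD 771,563.20 − SGD 763,000.00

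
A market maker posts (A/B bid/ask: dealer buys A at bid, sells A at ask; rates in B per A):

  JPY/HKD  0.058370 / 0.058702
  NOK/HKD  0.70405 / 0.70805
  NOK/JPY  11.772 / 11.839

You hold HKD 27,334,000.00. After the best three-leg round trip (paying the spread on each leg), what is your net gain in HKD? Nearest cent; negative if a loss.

Best loop HKD → JPY → NOK → HKD:
HKD 27,334,000.00 ÷ 0.058702 (buy JPY at ask) = JPY 465,640,012
JPY 465,640,012 ÷ 11.839 (buy NOK at ask) = NOK 39,331,025.62
NOK 39,331,025.62 × 0.70405 (sell NOK at bid) = HKD 27,691,008.58

Net profit: HKD 357,008.58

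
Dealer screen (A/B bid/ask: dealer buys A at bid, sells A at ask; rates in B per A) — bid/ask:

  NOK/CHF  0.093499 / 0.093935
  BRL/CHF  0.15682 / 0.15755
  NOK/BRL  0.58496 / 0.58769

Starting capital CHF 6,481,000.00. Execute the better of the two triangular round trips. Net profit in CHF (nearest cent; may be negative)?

Best loop CHF → BRL → NOK → CHF:
CHF 6,481,000.00 ÷ 0.15755 (buy BRL at ask) = BRL 41,136,147.25
BRL 41,136,147.25 ÷ 0.58769 (buy NOK at ask) = NOK 69,996,336.94
NOK 69,996,336.94 × 0.093499 (sell NOK at bid) = CHF 6,544,587.51

Net profit: CHF 63,587.51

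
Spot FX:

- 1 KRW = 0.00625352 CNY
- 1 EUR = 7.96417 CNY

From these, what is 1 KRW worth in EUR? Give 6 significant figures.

KRW/EUR = 0.000785207

1 KRW × 0.00625352 = 0.00625352 CNY
0.00625352 CNY ÷ 7.96417 = 0.000785207 EUR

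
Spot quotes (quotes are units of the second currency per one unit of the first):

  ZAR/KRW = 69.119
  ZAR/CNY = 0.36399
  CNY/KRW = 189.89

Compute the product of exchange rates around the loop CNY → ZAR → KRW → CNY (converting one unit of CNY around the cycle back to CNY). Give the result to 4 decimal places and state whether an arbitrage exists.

Around CNY → ZAR → KRW → CNY: 1 ÷ 0.36399 × 69.119 ÷ 189.89 = 1.000014
Product ≈ 1 (deviation 0.001%, within rounding noise).

1.0000 (no arbitrage)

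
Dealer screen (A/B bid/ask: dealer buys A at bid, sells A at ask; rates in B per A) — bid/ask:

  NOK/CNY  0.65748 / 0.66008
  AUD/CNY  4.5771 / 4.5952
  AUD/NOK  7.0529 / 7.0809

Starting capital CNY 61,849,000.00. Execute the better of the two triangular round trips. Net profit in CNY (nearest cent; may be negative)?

Net profit: CNY 564,499.88

Best loop CNY → AUD → NOK → CNY:
CNY 61,849,000.00 ÷ 4.5952 (buy AUD at ask) = AUD 13,459,479.46
AUD 13,459,479.46 × 7.0529 (sell AUD at bid) = NOK 94,928,362.66
NOK 94,928,362.66 × 0.65748 (sell NOK at bid) = CNY 62,413,499.88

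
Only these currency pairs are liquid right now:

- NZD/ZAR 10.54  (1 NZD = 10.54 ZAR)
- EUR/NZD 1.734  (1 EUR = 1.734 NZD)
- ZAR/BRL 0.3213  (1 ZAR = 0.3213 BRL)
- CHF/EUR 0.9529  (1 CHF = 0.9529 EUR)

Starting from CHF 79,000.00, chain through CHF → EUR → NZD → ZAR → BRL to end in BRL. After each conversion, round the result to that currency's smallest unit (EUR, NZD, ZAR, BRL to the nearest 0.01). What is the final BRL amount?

CHF 79,000.00 × 0.9529 = EUR 75,279.10
EUR 75,279.10 × 1.734 = NZD 130,533.96
NZD 130,533.96 × 10.54 = ZAR 1,375,827.94
ZAR 1,375,827.94 × 0.3213 = BRL 442,053.52

BRL 442,053.52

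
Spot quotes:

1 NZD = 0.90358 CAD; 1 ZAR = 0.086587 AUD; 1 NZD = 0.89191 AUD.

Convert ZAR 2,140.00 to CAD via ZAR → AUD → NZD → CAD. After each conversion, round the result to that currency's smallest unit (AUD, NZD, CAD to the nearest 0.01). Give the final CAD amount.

CAD 187.73

ZAR 2,140.00 × 0.086587 = AUD 185.30
AUD 185.30 ÷ 0.89191 = NZD 207.76
NZD 207.76 × 0.90358 = CAD 187.73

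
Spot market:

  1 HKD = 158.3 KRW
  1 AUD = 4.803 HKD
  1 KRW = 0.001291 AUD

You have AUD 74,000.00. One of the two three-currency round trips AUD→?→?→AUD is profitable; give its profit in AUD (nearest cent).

Profitable loop is AUD → KRW → HKD → AUD:
AUD 74,000.00 ÷ 0.001291 = KRW 57,319,907
KRW 57,319,907 ÷ 158.3 = HKD 362,096.70
HKD 362,096.70 ÷ 4.803 = AUD 75,389.69
Profit = AUD 75,389.69 − AUD 74,000.00

Profit: AUD 1,389.69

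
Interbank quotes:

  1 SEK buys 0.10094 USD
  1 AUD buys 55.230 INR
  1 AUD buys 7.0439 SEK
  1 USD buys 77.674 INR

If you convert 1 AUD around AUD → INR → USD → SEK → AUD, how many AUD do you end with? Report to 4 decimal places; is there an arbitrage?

Around AUD → INR → USD → SEK → AUD: 1 × 55.230 ÷ 77.674 ÷ 0.10094 ÷ 7.0439 = 1.000053
Product ≈ 1 (deviation 0.005%, within rounding noise).

1.0001 (no arbitrage)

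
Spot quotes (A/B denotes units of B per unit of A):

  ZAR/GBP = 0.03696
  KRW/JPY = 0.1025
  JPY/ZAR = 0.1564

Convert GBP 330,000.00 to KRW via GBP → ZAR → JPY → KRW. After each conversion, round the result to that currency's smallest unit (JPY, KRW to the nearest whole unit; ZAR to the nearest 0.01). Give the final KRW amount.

KRW 556,956,615

GBP 330,000.00 ÷ 0.03696 = ZAR 8,928,571.43
ZAR 8,928,571.43 ÷ 0.1564 = JPY 57,088,053
JPY 57,088,053 ÷ 0.1025 = KRW 556,956,615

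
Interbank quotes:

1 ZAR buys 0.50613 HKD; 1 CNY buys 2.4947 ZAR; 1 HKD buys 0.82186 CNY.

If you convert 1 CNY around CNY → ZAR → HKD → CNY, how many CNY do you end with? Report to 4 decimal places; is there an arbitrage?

Around CNY → ZAR → HKD → CNY: 1 × 2.4947 × 0.50613 × 0.82186 = 1.037715
Product > 1; profitable direction is CNY → ZAR → HKD → CNY.

1.0377 (arbitrage exists)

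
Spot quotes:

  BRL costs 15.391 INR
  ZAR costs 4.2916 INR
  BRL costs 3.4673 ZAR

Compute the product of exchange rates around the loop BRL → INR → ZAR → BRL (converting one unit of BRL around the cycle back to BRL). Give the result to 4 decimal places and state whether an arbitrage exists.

1.0343 (arbitrage exists)

Around BRL → INR → ZAR → BRL: 1 × 15.391 ÷ 4.2916 ÷ 3.4673 = 1.034323
Product > 1; profitable direction is BRL → INR → ZAR → BRL.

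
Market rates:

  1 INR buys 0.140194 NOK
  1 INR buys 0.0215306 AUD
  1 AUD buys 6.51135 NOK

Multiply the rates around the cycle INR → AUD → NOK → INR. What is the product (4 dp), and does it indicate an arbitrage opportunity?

1.0000 (no arbitrage)

Around INR → AUD → NOK → INR: 1 × 0.0215306 × 6.51135 ÷ 0.140194 = 0.999995
Product ≈ 1 (deviation 0.001%, within rounding noise).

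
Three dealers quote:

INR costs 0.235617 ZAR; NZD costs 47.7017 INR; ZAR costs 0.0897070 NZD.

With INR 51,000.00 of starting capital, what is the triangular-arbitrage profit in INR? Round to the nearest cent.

Profitable loop is INR → ZAR → NZD → INR:
INR 51,000.00 × 0.235617 = ZAR 12,016.47
ZAR 12,016.47 × 0.0897070 = NZD 1,077.96
NZD 1,077.96 × 47.7017 = INR 51,420.58
Profit = INR 51,420.58 − INR 51,000.00

Profit: INR 420.58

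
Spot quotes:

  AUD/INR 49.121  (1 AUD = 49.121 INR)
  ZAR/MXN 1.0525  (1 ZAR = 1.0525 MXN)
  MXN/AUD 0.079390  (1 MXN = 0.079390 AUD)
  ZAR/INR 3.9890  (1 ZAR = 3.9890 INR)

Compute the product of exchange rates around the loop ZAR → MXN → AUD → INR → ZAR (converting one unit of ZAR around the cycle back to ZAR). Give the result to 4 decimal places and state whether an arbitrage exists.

Around ZAR → MXN → AUD → INR → ZAR: 1 × 1.0525 × 0.079390 × 49.121 ÷ 3.9890 = 1.028942
Product > 1; profitable direction is ZAR → MXN → AUD → INR → ZAR.

1.0289 (arbitrage exists)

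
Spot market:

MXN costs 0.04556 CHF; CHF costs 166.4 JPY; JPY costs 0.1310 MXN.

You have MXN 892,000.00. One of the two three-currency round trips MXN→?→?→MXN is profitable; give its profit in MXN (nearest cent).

Profitable loop is MXN → JPY → CHF → MXN:
MXN 892,000.00 ÷ 0.1310 = JPY 6,809,160
JPY 6,809,160 ÷ 166.4 = CHF 40,920.43
CHF 40,920.43 ÷ 0.04556 = MXN 898,165.81
Profit = MXN 898,165.81 − MXN 892,000.00

Profit: MXN 6,165.81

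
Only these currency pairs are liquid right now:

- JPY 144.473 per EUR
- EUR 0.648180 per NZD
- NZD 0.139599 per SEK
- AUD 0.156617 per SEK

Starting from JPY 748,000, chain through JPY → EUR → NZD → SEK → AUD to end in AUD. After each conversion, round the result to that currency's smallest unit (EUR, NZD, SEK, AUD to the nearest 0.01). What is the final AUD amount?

AUD 8,961.41

JPY 748,000 ÷ 144.473 = EUR 5,177.44
EUR 5,177.44 ÷ 0.648180 = NZD 7,987.66
NZD 7,987.66 ÷ 0.139599 = SEK 57,218.60
SEK 57,218.60 × 0.156617 = AUD 8,961.41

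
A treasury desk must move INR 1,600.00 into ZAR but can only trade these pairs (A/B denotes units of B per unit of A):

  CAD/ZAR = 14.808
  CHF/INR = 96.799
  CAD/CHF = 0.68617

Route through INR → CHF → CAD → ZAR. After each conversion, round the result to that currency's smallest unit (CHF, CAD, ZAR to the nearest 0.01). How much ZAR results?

INR 1,600.00 ÷ 96.799 = CHF 16.53
CHF 16.53 ÷ 0.68617 = CAD 24.09
CAD 24.09 × 14.808 = ZAR 356.72

ZAR 356.72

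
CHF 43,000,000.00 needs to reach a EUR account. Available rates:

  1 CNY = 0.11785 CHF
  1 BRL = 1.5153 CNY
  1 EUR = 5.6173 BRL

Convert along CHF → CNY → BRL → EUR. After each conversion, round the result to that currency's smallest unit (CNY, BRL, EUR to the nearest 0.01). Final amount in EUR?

EUR 42,865,967.16

CHF 43,000,000.00 ÷ 0.11785 = CNY 364,870,598.22
CNY 364,870,598.22 ÷ 1.5153 = BRL 240,790,997.31
BRL 240,790,997.31 ÷ 5.6173 = EUR 42,865,967.16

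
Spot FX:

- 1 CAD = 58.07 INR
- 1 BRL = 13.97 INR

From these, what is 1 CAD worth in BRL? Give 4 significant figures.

1 CAD × 58.07 = 58.07 INR
58.07 INR ÷ 13.97 = 4.15676 BRL

CAD/BRL = 4.157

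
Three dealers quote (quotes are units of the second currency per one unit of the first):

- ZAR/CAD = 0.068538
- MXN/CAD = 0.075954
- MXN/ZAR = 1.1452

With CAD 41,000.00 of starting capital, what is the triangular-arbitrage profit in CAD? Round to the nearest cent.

Profitable loop is CAD → MXN → ZAR → CAD:
CAD 41,000.00 ÷ 0.075954 = MXN 539,800.41
MXN 539,800.41 × 1.1452 = ZAR 618,179.42
ZAR 618,179.42 × 0.068538 = CAD 42,368.78
Profit = CAD 42,368.78 − CAD 41,000.00

Profit: CAD 1,368.78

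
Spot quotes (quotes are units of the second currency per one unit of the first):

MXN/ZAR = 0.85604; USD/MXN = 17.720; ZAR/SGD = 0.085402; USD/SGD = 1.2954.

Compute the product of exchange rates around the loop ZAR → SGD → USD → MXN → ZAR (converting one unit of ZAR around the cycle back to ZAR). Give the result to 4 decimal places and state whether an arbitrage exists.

1.0001 (no arbitrage)

Around ZAR → SGD → USD → MXN → ZAR: 1 × 0.085402 ÷ 1.2954 × 17.720 × 0.85604 = 1.000050
Product ≈ 1 (deviation 0.005%, within rounding noise).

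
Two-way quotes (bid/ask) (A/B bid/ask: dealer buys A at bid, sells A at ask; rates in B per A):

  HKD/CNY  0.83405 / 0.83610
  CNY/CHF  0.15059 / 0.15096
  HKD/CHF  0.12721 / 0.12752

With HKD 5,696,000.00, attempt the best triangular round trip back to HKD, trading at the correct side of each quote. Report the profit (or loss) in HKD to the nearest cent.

Best loop HKD → CHF → CNY → HKD:
HKD 5,696,000.00 × 0.12721 (sell HKD at bid) = CHF 724,588.16
CHF 724,588.16 ÷ 0.15096 (buy CNY at ask) = CNY 4,799,868.57
CNY 4,799,868.57 ÷ 0.83610 (buy HKD at ask) = HKD 5,740,782.89

Net profit: HKD 44,782.89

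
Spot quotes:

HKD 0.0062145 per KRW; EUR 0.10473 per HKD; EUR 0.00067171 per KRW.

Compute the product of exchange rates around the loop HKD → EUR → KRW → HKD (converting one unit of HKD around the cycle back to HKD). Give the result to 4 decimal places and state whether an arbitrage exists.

0.9689 (arbitrage exists)

Around HKD → EUR → KRW → HKD: 1 × 0.10473 ÷ 0.00067171 × 0.0062145 = 0.968937
Product < 1; profitable direction is HKD → KRW → EUR → HKD.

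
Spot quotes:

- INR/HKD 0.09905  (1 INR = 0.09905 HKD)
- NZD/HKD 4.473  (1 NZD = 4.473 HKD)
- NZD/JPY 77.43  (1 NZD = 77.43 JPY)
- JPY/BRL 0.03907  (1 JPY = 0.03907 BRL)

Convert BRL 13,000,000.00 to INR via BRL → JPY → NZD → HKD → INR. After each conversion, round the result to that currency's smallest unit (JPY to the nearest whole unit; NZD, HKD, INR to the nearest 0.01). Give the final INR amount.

BRL 13,000,000.00 ÷ 0.03907 = JPY 332,736,115
JPY 332,736,115 ÷ 77.43 = NZD 4,297,250.61
NZD 4,297,250.61 × 4.473 = HKD 19,221,601.98
HKD 19,221,601.98 ÷ 0.09905 = INR 194,059,585.87

INR 194,059,585.87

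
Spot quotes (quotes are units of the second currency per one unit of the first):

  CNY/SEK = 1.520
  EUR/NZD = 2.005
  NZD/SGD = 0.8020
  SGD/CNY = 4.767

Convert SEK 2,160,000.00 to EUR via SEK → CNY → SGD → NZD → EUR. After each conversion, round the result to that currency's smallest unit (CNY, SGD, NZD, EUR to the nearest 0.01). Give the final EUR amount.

EUR 185,385.71

SEK 2,160,000.00 ÷ 1.520 = CNY 1,421,052.63
CNY 1,421,052.63 ÷ 4.767 = SGD 298,102.08
SGD 298,102.08 ÷ 0.8020 = NZD 371,698.35
NZD 371,698.35 ÷ 2.005 = EUR 185,385.71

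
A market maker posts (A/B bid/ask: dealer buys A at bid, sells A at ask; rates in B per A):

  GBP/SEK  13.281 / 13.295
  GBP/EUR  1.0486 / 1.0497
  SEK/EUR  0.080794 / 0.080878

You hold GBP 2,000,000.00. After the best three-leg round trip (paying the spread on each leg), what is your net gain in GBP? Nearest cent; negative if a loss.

Best loop GBP → SEK → EUR → GBP:
GBP 2,000,000.00 × 13.281 (sell GBP at bid) = SEK 26,562,000.00
SEK 26,562,000.00 × 0.080794 (sell SEK at bid) = EUR 2,146,050.23
EUR 2,146,050.23 ÷ 1.0497 (buy GBP at ask) = GBP 2,044,441.49

Net profit: GBP 44,441.49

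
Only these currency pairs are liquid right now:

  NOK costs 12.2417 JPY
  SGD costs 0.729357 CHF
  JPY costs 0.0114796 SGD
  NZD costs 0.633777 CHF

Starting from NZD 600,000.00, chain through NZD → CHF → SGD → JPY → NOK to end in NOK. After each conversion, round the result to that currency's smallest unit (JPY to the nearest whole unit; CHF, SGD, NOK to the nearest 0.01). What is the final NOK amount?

NZD 600,000.00 × 0.633777 = CHF 380,266.20
CHF 380,266.20 ÷ 0.729357 = SGD 521,371.84
SGD 521,371.84 ÷ 0.0114796 = JPY 45,417,248
JPY 45,417,248 ÷ 12.2417 = NOK 3,710,044.19

NOK 3,710,044.19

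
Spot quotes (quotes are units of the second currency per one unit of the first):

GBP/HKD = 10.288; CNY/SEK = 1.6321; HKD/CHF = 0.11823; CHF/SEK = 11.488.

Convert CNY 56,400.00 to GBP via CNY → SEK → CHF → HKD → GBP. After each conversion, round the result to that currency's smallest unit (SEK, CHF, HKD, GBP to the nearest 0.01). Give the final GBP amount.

CNY 56,400.00 × 1.6321 = SEK 92,050.44
SEK 92,050.44 ÷ 11.488 = CHF 8,012.75
CHF 8,012.75 ÷ 0.11823 = HKD 67,772.56
HKD 67,772.56 ÷ 10.288 = GBP 6,587.53

GBP 6,587.53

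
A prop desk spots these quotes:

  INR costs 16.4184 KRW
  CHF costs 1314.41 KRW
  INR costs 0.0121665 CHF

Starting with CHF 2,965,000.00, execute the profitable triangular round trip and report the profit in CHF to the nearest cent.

Profit: CHF 79,100.70

Profitable loop is CHF → INR → KRW → CHF:
CHF 2,965,000.00 ÷ 0.0121665 = INR 243,701,968.52
INR 243,701,968.52 × 16.4184 = KRW 4,001,196,400
KRW 4,001,196,400 ÷ 1314.41 = CHF 3,044,100.70
Profit = CHF 3,044,100.70 − CHF 2,965,000.00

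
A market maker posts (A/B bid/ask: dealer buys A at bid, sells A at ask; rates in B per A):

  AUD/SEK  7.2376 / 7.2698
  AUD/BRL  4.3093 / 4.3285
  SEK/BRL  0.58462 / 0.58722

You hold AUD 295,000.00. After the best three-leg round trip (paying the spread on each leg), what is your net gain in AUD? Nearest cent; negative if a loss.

Best loop AUD → BRL → SEK → AUD:
AUD 295,000.00 × 4.3093 (sell AUD at bid) = BRL 1,271,243.50
BRL 1,271,243.50 ÷ 0.58722 (buy SEK at ask) = SEK 2,164,850.48
SEK 2,164,850.48 ÷ 7.2698 (buy AUD at ask) = AUD 297,786.80

Net profit: AUD 2,786.80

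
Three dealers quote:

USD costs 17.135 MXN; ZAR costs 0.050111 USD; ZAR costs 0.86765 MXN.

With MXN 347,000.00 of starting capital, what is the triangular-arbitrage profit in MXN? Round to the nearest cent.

Profitable loop is MXN → USD → ZAR → MXN:
MXN 347,000.00 ÷ 17.135 = USD 20,250.95
USD 20,250.95 ÷ 0.050111 = ZAR 404,121.82
ZAR 404,121.82 × 0.86765 = MXN 350,636.29
Profit = MXN 350,636.29 − MXN 347,000.00

Profit: MXN 3,636.29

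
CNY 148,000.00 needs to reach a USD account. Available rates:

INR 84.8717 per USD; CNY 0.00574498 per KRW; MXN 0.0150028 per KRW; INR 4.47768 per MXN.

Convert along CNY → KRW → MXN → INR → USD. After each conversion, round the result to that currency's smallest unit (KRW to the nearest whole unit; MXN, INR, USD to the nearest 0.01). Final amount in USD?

USD 20,390.87

CNY 148,000.00 ÷ 0.00574498 = KRW 25,761,621
KRW 25,761,621 × 0.0150028 = MXN 386,496.45
MXN 386,496.45 × 4.47768 = INR 1,730,607.42
INR 1,730,607.42 ÷ 84.8717 = USD 20,390.87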